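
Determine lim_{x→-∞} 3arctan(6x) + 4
Evaluate the dominant behaviour as x → -∞; each term tends to a finite value or vanishes.
Limit = 4 - 3·π/2.

Final answer: 4 - 3·π/2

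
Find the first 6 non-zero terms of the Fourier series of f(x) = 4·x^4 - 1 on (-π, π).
(192 - 32·π^2)·cos(x) + (-12 + 8·π^2)·cos(2·x) + (64/27 - 32·π^2/9)·cos(3·x) + (-3/4 + 2·π^2)·cos(4·x) + (192/625 - 32·π^2/25)·cos(5·x) - 1 + 4·π^4/5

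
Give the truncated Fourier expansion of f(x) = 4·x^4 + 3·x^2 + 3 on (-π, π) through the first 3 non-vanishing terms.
(180 - 32·π^2)·cos(x) + (-9 + 8·π^2)·cos(2·x) + 3 + π^2 + 4·π^4/5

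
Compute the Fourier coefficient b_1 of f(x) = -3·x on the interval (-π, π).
b_1 = (1/π) ∫_{-π}^{π} f(x)·sin(1x) dx.
Evaluate the integral (use parity and integration by parts as needed): b_1 = -6.

Final answer: -6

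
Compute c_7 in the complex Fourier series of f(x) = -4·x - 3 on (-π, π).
Compute the real Fourier coefficients first: a_7 = 0, b_7 = -8/7.
Then c_7 = (a_7 − i·b_7)/2 = 4·i/7.

Final answer: 4·i/7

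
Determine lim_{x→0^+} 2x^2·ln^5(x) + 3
The product is a 0·∞ indeterminate form at x → 0⁺.
Rewrite the product as 2·ln^5(x) / x^(-2) and apply L'Hôpital, or use the standard hierarchy x^(-2) ≫ |ln x|^5 as x → 0⁺.
The indeterminate product → 0, so the limit = 3.

Final answer: 3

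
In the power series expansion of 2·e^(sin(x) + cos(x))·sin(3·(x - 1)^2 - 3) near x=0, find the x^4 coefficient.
Expand to order 4: 2·e^(sin(x) + cos(x))·sin(3·(x - 1)^2 - 3) = -30·e·x^4 + 78·e·x^3 - 6·e·x^2 - 12·e·x + O(x^5).
The coefficient of x^4 is -30·e.

Final answer: -30·e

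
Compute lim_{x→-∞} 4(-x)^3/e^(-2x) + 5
The quotient is an ∞/∞ indeterminate form as x → -∞.
Compare growth rates of the dominant terms (exponentials ≫ polynomials ≫ logarithms), or apply L'Hôpital's rule; the quotient → 0.
Adding the constant: 0 + 5 = 5. Limit = 5.

Final answer: 5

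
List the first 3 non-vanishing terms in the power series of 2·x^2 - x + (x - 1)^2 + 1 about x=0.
3·x^2 - 3·x + 2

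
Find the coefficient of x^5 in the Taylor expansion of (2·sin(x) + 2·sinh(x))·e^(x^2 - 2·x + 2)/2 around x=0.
127·e^(2)/20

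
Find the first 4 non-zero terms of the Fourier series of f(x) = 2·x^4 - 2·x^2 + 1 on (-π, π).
(104 - 16·π^2)·cos(x) + (-8 + 4·π^2)·cos(2·x) + (56/27 - 16·π^2/9)·cos(3·x) - 2·π^2/3 + 1 + 2·π^4/5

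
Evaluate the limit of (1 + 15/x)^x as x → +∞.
As x → +∞: this is the defining limit (1 + 15/x)^x → e^15.
Limit = e^(15).

Final answer: e^(15)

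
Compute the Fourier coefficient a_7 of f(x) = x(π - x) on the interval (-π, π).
a_7 = (1/π) ∫_{-π}^{π} f(x)·cos(7x) dx.
Evaluate the integral (use parity and integration by parts as needed): a_7 = 4/49.

Final answer: 4/49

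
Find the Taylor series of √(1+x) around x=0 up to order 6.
-21·x^6/1024 + 7·x^5/256 - 5·x^4/128 + x^3/16 - x^2/8 + x/2 + 1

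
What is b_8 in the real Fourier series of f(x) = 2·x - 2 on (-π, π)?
b_8 = (1/π) ∫_{-π}^{π} f(x)·sin(8x) dx.
Evaluate the integral (use parity and integration by parts as needed): b_8 = -1/2.

Final answer: -1/2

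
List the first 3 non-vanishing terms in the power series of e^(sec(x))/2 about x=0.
e·x^4/6 + e·x^2/4 + e/2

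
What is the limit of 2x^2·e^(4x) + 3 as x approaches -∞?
The product is a 0·∞ indeterminate form at x → -∞.
Rewrite the product as 2x^2 / e^(-4x) (an ∞/∞ form) and apply L'Hôpital, or use the standard hierarchy e^(4|x|) ≫ |x^2| as x → -∞.
The indeterminate product → 0, so the limit = 3.

Final answer: 3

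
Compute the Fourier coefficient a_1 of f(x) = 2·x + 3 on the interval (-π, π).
a_1 = (1/π) ∫_{-π}^{π} f(x)·cos(1x) dx.
Evaluate the integral (use parity and integration by parts as needed): a_1 = 0.

Final answer: 0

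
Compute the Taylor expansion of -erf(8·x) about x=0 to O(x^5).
1024·x^3/(3·√(π)) - 16·x/√(π)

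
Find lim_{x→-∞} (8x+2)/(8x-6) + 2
Evaluate the dominant behaviour as x → -∞; each term tends to a finite value or vanishes.
Limit = 3.

Final answer: 3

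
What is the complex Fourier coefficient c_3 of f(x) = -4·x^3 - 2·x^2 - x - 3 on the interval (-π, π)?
Compute the real Fourier coefficients first: a_3 = 8/9, b_3 = 10/9 - 8·π^2/3.
Then c_3 = (a_3 − i·b_3)/2 = 4/9 - 5·i/9 + 4·i·π^2/3.

Final answer: 4/9 - 5·i/9 + 4·i·π^2/3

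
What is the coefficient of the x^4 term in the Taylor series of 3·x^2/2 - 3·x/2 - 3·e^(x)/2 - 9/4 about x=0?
Expand to order 4: 3·x^2/2 - 3·x/2 - 3·e^(x)/2 - 9/4 = -x^4/16 - x^3/4 + 3·x^2/4 - 3·x - 15/4 + O(x^5).
The coefficient of x^4 is -1/16.

Final answer: -1/16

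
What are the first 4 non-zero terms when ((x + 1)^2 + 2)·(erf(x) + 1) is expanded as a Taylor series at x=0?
-4·x^4/(3·√(π)) + x^2·(1 + 4/√(π)) + x·(2 + 6/√(π)) + 3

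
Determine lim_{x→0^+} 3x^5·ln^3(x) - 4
The product is a 0·∞ indeterminate form at x → 0⁺.
Rewrite the product as 3·ln^3(x) / x^(-5) and apply L'Hôpital, or use the standard hierarchy x^(-5) ≫ |ln x|^3 as x → 0⁺.
The indeterminate product → 0, so the limit = -4.

Final answer: -4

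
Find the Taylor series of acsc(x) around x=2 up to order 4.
π/6 - √(3)·(x - 2)/6 + 7·√(3)·(x - 2)^2/72 - 13·√(3)·(x - 2)^3/216 + 205·√(3)·(x - 2)^4/5184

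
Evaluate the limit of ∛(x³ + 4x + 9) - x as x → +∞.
This is an ∞ − ∞ indeterminate form.
Multiply by (A² + AB + B²)/(A² + AB + B²) where A = ∛(x³+4x + 9), B = x to use A³ − B³ = (A−B)(A²+AB+B²); the x³ terms cancel, leaving (4x + 9)/(A²+AB+B²) with denominator ~ 3x², so the limit is 0.
Limit = 0.

Final answer: 0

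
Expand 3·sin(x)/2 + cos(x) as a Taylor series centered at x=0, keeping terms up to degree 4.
x^4/24 - x^3/4 - x^2/2 + 3·x/2 + 1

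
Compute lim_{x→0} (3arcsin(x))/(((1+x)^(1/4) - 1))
Both numerator and denominator → 0 as x → 0; this is a 0/0 indeterminate form.
Expand each to leading order near x = 0: numerator ~ 3·x, denominator ~ x/4.
The limit of the ratio is 12.

Final answer: 12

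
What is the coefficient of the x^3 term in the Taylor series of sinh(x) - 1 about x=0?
Expand to order 3: sinh(x) - 1 = x^3/6 + x - 1 + O(x^4).
The coefficient of x^3 is 1/6.

Final answer: 1/6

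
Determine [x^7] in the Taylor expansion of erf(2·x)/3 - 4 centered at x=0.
Expand to order 7: erf(2·x)/3 - 4 = -128·x^7/(63·√(π)) + 32·x^5/(15·√(π)) - 16·x^3/(9·√(π)) + 4·x/(3·√(π)) - 4 + O(x^8).
The coefficient of x^7 is -128/(63·√(π)).

Final answer: -128/(63·√(π))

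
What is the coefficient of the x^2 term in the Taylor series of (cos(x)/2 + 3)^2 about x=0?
Expand to order 2: (cos(x)/2 + 3)^2 = 49/4 - 7·x^2/4 + O(x^3).
The coefficient of x^2 is -7/4.

Final answer: -7/4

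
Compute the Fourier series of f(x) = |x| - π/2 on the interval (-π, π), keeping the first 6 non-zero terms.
-4·cos(x)/π - 4·cos(3·x)/(9·π) - 4·cos(5·x)/(25·π) - 4·cos(7·x)/(49·π) - 4·cos(9·x)/(81·π) - 4·cos(11·x)/(121·π)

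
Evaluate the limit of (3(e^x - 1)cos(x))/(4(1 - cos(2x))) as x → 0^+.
Both numerator and denominator → 0 as x → 0^+; this is a 0/0 indeterminate form.
Expand each to leading order near x = 0: numerator ~ 3·x, denominator ~ 8·x^2.
The limit of the ratio is ∞.

Final answer: ∞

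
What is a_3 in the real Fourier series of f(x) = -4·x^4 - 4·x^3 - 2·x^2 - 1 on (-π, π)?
a_3 = (1/π) ∫_{-π}^{π} f(x)·cos(3x) dx.
Evaluate the integral (use parity and integration by parts as needed): a_3 = -40/27 + 32·π^2/9.

Final answer: -40/27 + 32·π^2/9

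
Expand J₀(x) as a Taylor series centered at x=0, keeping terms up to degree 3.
1 - x^2/4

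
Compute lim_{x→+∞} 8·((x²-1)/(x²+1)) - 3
Evaluate the dominant behaviour as x → +∞; each term tends to a finite value or vanishes.
Limit = 5.

Final answer: 5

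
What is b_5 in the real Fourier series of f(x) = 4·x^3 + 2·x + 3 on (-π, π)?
b_5 = (1/π) ∫_{-π}^{π} f(x)·sin(5x) dx.
Evaluate the integral (use parity and integration by parts as needed): b_5 = 52/125 + 8·π^2/5.

Final answer: 52/125 + 8·π^2/5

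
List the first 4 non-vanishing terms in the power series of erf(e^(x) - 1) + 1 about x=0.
-x^3/(3·√(π)) + x^2/√(π) + 2·x/√(π) + 1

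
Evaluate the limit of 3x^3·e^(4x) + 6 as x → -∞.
The product is a 0·∞ indeterminate form at x → -∞.
Rewrite the product as 3x^3 / e^(-4x) (an ∞/∞ form) and apply L'Hôpital, or use the standard hierarchy e^(4|x|) ≫ |x^3| as x → -∞.
The indeterminate product → 0, so the limit = 6.

Final answer: 6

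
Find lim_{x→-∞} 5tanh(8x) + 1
Evaluate the dominant behaviour as x → -∞; each term tends to a finite value or vanishes.
Limit = -4.

Final answer: -4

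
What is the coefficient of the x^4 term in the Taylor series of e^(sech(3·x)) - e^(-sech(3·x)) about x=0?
Expand to order 4: e^(sech(3·x)) - e^(-sech(3·x)) = x^4·(27·e^(-1)/4 + 27·e) + x^2·(-9·e/2 - 9·e^(-1)/2) - e^(-1) + e + O(x^5).
The coefficient of x^4 is 27·e^(-1)/4 + 27·e.

Final answer: 27·e^(-1)/4 + 27·e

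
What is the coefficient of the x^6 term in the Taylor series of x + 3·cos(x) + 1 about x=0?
Expand to order 6: x + 3·cos(x) + 1 = -x^6/240 + x^4/8 - 3·x^2/2 + x + 4 + O(x^7).
The coefficient of x^6 is -1/240.

Final answer: -1/240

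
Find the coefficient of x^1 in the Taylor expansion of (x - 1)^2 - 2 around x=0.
Expand to order 1: (x - 1)^2 - 2 = -2·x - 1 + O(x^2).
The coefficient of x^1 is -2.

Final answer: -2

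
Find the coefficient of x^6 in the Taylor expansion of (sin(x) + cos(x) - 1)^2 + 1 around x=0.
Expand to order 6: (sin(x) + cos(x) - 1)^2 + 1 = x^6/360 + x^5/4 - x^4/12 - x^3 + x^2 + 1 + O(x^7).
The coefficient of x^6 is 1/360.

Final answer: 1/360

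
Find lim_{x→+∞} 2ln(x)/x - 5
The quotient is an ∞/∞ indeterminate form as x → +∞.
The polynomial denominator x dominates the logarithmic numerator (any positive power of x ≫ ln(x) as x → ∞), so the quotient → 0.
Adding the constant: 0 - 5 = -5. Limit = -5.

Final answer: -5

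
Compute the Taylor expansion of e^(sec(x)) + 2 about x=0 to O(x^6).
e·x^4/3 + e·x^2/2 + 2 + e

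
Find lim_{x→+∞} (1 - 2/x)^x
As x → +∞: this is the defining limit (1 - 2/x)^x → e^(-2).
Limit = e^(-2).

Final answer: e^(-2)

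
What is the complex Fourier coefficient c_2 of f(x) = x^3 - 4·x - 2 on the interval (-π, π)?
Compute the real Fourier coefficients first: a_2 = 0, b_2 = 11/2 - π^2.
Then c_2 = (a_2 − i·b_2)/2 = -11·i/4 + i·π^2/2.

Final answer: -11·i/4 + i·π^2/2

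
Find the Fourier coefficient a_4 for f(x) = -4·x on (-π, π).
a_4 = (1/π) ∫_{-π}^{π} f(x)·cos(4x) dx.
Evaluate the integral (use parity and integration by parts as needed): a_4 = 0.

Final answer: 0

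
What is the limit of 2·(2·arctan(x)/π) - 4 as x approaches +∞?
Evaluate the dominant behaviour as x → +∞; each term tends to a finite value or vanishes.
Limit = -2.

Final answer: -2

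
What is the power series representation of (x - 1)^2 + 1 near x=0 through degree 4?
x^2 - 2·x + 2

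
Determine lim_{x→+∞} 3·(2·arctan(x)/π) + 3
Evaluate the dominant behaviour as x → +∞; each term tends to a finite value or vanishes.
Limit = 6.

Final answer: 6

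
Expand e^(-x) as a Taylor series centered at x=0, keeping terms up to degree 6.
x^6/720 - x^5/120 + x^4/24 - x^3/6 + x^2/2 - x + 1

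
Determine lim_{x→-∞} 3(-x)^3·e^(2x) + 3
The product is a 0·∞ indeterminate form at x → -∞.
Rewrite the product as 3(-x)^3 / e^(-2x) (an ∞/∞ form) and apply L'Hôpital, or use the standard hierarchy e^(2|x|) ≫ |(-x)^3| as x → -∞.
The indeterminate product → 0, so the limit = 3.

Final answer: 3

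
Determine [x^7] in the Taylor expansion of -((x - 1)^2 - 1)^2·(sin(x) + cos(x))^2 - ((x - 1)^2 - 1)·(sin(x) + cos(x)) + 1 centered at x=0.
Expand to order 7: -((x - 1)^2 - 1)^2·(sin(x) + cos(x))^2 - ((x - 1)^2 - 1)·(sin(x) + cos(x)) + 1 = 23·x^7/90 - 643·x^6/120 + 43·x^5/12 + 43·x^4/6 - 6·x^3 - 3·x^2 + 2·x + 1 + O(x^8).
The coefficient of x^7 is 23/90.

Final answer: 23/90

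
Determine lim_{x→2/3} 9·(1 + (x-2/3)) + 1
Direct substitution at x = 2/3 gives 10.

Final answer: 10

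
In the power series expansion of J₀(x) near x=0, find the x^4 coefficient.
Expand to order 4: J₀(x) = x^4/64 - x^2/4 + 1 + O(x^5).
The coefficient of x^4 is 1/64.

Final answer: 1/64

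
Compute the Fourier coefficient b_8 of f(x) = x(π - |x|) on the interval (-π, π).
b_8 = (1/π) ∫_{-π}^{π} f(x)·sin(8x) dx.
Evaluate the integral (use parity and integration by parts as needed): b_8 = 0.

Final answer: 0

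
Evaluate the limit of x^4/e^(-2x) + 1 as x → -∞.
The quotient is an ∞/∞ indeterminate form as x → -∞.
Compare growth rates of the dominant terms (exponentials ≫ polynomials ≫ logarithms), or apply L'Hôpital's rule; the quotient → 0.
Adding the constant: 0 + 1 = 1. Limit = 1.

Final answer: 1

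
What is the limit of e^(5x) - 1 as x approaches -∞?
Evaluate the dominant behaviour as x → -∞; each term tends to a finite value or vanishes.
Limit = -1.

Final answer: -1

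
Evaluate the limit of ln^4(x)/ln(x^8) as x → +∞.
This is an ∞/∞ indeterminate form as x → +∞.
Write ln(x^8) = 8·ln(x), reducing the quotient to ln^3(x)/8 → ∞.
Limit = ∞.

Final answer: ∞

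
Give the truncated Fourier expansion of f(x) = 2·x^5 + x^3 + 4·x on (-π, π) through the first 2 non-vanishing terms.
(-78·π^2 + 4·π^4 + 476)·sin(x) + (-2·π^4 - 35/2 + 9·π^2)·sin(2·x)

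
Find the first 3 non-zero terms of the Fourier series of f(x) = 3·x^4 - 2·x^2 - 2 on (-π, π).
(152 - 24·π^2)·cos(x) + (-11 + 6·π^2)·cos(2·x) - 2·π^2/3 - 2 + 3·π^4/5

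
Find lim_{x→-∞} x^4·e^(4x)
This is a 0·∞ indeterminate form at x → -∞.
Rewrite the product as x^4 / e^(-4x) (an ∞/∞ form) and apply L'Hôpital, or use the standard hierarchy e^(4|x|) ≫ |x^4| as x → -∞.
The indeterminate product → 0, so the limit = 0.

Final answer: 0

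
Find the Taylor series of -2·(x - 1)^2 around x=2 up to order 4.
-2 - 4·(x - 2) - 2·(x - 2)^2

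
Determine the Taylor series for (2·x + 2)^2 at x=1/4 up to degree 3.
25/4 + 10·(x - 1/4) + 4·(x - 1/4)^2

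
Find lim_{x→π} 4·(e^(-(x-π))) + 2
Direct substitution at x = π gives 6.

Final answer: 6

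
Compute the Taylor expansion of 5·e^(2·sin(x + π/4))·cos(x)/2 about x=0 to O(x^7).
x^6·(109·e^(√(2))/288 + 209·√(2)·e^(√(2))/288) + x^5·(5·√(2)·e^(√(2))/24 + 25·e^(√(2))/24) + x^4·(-15·e^(√(2))/16 - 25·√(2)·e^(√(2))/48) + x^3·(-5·e^(√(2))/2 - 5·√(2)·e^(√(2))/6) + x^2·(-5·√(2)·e^(√(2))/4 + 5·e^(√(2))/4) + 5·√(2)·x·e^(√(2))/2 + 5·e^(√(2))/2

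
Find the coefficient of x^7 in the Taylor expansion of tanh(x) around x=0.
Expand to order 7: tanh(x) = -17·x^7/315 + 2·x^5/15 - x^3/3 + x + O(x^8).
The coefficient of x^7 is -17/315.

Final answer: -17/315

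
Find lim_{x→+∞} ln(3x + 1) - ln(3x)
This is an ∞ − ∞ indeterminate form.
Combine the logarithms: ln(3x+1) − ln(3x) = ln((3x+1)/(3x)) = ln(1 + 1/(3x)) → ln(1) = 0.
Limit = 0.

Final answer: 0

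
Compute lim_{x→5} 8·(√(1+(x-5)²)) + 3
Direct substitution at x = 5 gives 11.

Final answer: 11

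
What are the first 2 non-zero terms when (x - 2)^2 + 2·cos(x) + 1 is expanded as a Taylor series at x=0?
7 - 4·x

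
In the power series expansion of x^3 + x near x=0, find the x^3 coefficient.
Expand to order 3: x^3 + x = x^3 + x + O(x^4).
The coefficient of x^3 is 1.

Final answer: 1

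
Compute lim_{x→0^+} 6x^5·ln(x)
This is a 0·∞ indeterminate form at x → 0⁺.
Rewrite the product as 6·ln(x) / x^(-5) and apply L'Hôpital, or use the standard hierarchy x^(-5) ≫ |ln x| as x → 0⁺.
The indeterminate product → 0, so the limit = 0.

Final answer: 0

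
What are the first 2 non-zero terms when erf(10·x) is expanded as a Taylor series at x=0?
-2000·x^3/(3·√(π)) + 20·x/√(π)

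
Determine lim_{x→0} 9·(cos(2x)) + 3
Direct substitution at x = 0 gives 12.

Final answer: 12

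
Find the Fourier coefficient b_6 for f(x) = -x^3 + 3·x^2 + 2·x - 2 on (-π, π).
b_6 = (1/π) ∫_{-π}^{π} f(x)·sin(6x) dx.
Evaluate the integral (use parity and integration by parts as needed): b_6 = -13/18 + π^2/3.

Final answer: -13/18 + π^2/3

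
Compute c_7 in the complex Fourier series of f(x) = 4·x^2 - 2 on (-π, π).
Compute the real Fourier coefficients first: a_7 = -16/49, b_7 = 0.
Then c_7 = (a_7 − i·b_7)/2 = -8/49.

Final answer: -8/49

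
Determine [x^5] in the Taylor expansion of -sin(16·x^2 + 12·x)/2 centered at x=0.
Expand to order 5: -sin(16·x^2 + 12·x)/2 = -1344·x^5/5 + 576·x^4 + 144·x^3 - 8·x^2 - 6·x + O(x^6).
The coefficient of x^5 is -1344/5.

Final answer: -1344/5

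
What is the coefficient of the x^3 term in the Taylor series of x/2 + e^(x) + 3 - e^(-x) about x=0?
Expand to order 3: x/2 + e^(x) + 3 - e^(-x) = x^3/3 + 5·x/2 + 3 + O(x^4).
The coefficient of x^3 is 1/3.

Final answer: 1/3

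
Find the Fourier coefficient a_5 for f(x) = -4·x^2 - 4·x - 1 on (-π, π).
a_5 = (1/π) ∫_{-π}^{π} f(x)·cos(5x) dx.
Evaluate the integral (use parity and integration by parts as needed): a_5 = 16/25.

Final answer: 16/25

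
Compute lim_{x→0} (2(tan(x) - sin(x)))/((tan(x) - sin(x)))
Both numerator and denominator → 0 as x → 0; this is a 0/0 indeterminate form.
Expand each to leading order near x = 0: numerator ~ x^3, denominator ~ x^3/2.
The limit of the ratio is 2.

Final answer: 2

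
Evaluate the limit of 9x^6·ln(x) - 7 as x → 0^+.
The product is a 0·∞ indeterminate form at x → 0⁺.
Rewrite the product as 9·ln(x) / x^(-6) and apply L'Hôpital, or use the standard hierarchy x^(-6) ≫ |ln x| as x → 0⁺.
The indeterminate product → 0, so the limit = -7.

Final answer: -7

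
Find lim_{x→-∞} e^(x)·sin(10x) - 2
Evaluate the dominant behaviour as x → -∞; each term tends to a finite value or vanishes.
Limit = -2.

Final answer: -2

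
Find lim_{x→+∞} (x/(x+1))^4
As x → +∞: x/(x+1) = 1/(1 + 1/x) → 1, and the 4th power of a limit-1 base also → 1.
Limit = 1.

Final answer: 1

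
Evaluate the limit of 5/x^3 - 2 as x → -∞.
Evaluate the dominant behaviour as x → -∞; each term tends to a finite value or vanishes.
Limit = -2.

Final answer: -2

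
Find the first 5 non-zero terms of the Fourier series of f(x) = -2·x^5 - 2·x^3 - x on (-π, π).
(-458 - 4·π^4 + 76·π^2)·sin(x) + (-8·π^2 + 13 + 2·π^4)·sin(2·x) + (-4·π^4/3 - 142/81 + 44·π^2/27)·sin(3·x) + (-π^2/4 + 19/32 + π^4)·sin(4·x) + (-4·π^4/5 - 4·π^2/25 - 226/625)·sin(5·x)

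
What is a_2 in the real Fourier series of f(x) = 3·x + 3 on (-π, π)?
a_2 = (1/π) ∫_{-π}^{π} f(x)·cos(2x) dx.
Evaluate the integral (use parity and integration by parts as needed): a_2 = 0.

Final answer: 0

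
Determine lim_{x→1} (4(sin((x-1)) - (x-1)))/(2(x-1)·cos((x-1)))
Both numerator and denominator → 0 as x → 1; this is a 0/0 indeterminate form.
Expand each to leading order near x = 1: numerator ~ -2·(x - 1)^3/3, denominator ~ 2·(x - 1).
The limit of the ratio is 0.

Final answer: 0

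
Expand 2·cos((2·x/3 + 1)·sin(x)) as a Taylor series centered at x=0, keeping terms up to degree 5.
2·x^5/3 - x^4/36 - 4·x^3/3 - x^2 + 2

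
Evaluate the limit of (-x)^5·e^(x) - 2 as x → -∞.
The product is a 0·∞ indeterminate form at x → -∞.
Rewrite the product as (-x)^5 / e^(-x) (an ∞/∞ form) and apply L'Hôpital, or use the standard hierarchy e^(|x|) ≫ |(-x)^5| as x → -∞.
The indeterminate product → 0, so the limit = -2.

Final answer: -2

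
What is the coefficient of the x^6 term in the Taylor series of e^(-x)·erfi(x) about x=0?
Expand to order 6: e^(-x)·erfi(x) = -59·x^6/(180·√(π)) + 37·x^5/(60·√(π)) - x^4/√(π) + 5·x^3/(3·√(π)) - 2·x^2/√(π) + 2·x/√(π) + O(x^7).
The coefficient of x^6 is -59/(180·√(π)).

Final answer: -59/(180·√(π))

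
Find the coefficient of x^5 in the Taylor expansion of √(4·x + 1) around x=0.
Expand to order 5: √(4·x + 1) = 28·x^5 - 10·x^4 + 4·x^3 - 2·x^2 + 2·x + 1 + O(x^6).
The coefficient of x^5 is 28.

Final answer: 28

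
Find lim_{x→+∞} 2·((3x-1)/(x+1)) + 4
Evaluate the dominant behaviour as x → +∞; each term tends to a finite value or vanishes.
Limit = 10.

Final answer: 10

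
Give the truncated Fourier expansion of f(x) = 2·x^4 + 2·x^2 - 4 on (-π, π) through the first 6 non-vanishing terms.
(88 - 16·π^2)·cos(x) + (-4 + 4·π^2)·cos(2·x) + (8/27 - 16·π^2/9)·cos(3·x) + (1/8 + π^2)·cos(4·x) + (-16·π^2/25 - 104/625)·cos(5·x) - 4 + 2·π^2/3 + 2·π^4/5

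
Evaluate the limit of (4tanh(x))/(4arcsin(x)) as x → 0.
Both numerator and denominator → 0 as x → 0; this is a 0/0 indeterminate form.
Expand each to leading order near x = 0: numerator ~ 4·x, denominator ~ 4·x.
The limit of the ratio is 1.

Final answer: 1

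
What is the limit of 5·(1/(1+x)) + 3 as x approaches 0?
Direct substitution at x = 0 gives 8.

Final answer: 8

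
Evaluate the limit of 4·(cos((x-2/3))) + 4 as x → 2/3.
Direct substitution at x = 2/3 gives 8.

Final answer: 8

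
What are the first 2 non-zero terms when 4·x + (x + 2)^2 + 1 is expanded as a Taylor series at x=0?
8·x + 5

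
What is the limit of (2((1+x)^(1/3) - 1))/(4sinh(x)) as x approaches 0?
Both numerator and denominator → 0 as x → 0; this is a 0/0 indeterminate form.
Expand each to leading order near x = 0: numerator ~ 2·x/3, denominator ~ 4·x.
The limit of the ratio is 1/6.

Final answer: 1/6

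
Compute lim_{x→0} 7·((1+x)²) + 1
Direct substitution at x = 0 gives 8.

Final answer: 8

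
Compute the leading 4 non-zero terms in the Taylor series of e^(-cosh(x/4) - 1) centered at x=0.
-x^6·e^(-2)/2949120 + x^4·e^(-2)/3072 - x^2·e^(-2)/32 + e^(-2)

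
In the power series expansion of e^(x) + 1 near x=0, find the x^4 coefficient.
Expand to order 4: e^(x) + 1 = x^4/24 + x^3/6 + x^2/2 + x + 2 + O(x^5).
The coefficient of x^4 is 1/24.

Final answer: 1/24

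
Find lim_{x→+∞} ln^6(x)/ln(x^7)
This is an ∞/∞ indeterminate form as x → +∞.
Write ln(x^7) = 7·ln(x), reducing the quotient to ln^5(x)/7 → ∞.
Limit = ∞.

Final answer: ∞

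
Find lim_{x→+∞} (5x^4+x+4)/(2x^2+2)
This is an ∞/∞ indeterminate form as x → +∞.
Divide numerator and denominator by x^4 and let the lower-order terms vanish; the numerator's degree 4 exceeds the denominator's degree 2, so the quotient diverges.
Limit = ∞.

Final answer: ∞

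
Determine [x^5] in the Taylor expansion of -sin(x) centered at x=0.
Expand to order 5: -sin(x) = -x^5/120 + x^3/6 - x + O(x^6).
The coefficient of x^5 is -1/120.

Final answer: -1/120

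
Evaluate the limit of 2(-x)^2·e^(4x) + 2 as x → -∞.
The product is a 0·∞ indeterminate form at x → -∞.
Rewrite the product as 2(-x)^2 / e^(-4x) (an ∞/∞ form) and apply L'Hôpital, or use the standard hierarchy e^(4|x|) ≫ |(-x)^2| as x → -∞.
The indeterminate product → 0, so the limit = 2.

Final answer: 2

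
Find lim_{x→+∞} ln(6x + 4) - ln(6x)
This is an ∞ − ∞ indeterminate form.
Combine the logarithms: ln(6x+4) − ln(6x) = ln((6x+4)/(6x)) = ln(1 + 4/(6x)) → ln(1) = 0.
Limit = 0.

Final answer: 0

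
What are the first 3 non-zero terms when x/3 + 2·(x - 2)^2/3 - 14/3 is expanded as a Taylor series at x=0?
2·x^2/3 - 7·x/3 - 2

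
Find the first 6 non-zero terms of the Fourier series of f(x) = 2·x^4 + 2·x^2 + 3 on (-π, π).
(88 - 16·π^2)·cos(x) + (-4 + 4·π^2)·cos(2·x) + (8/27 - 16·π^2/9)·cos(3·x) + (1/8 + π^2)·cos(4·x) + (-16·π^2/25 - 104/625)·cos(5·x) + 3 + 2·π^2/3 + 2·π^4/5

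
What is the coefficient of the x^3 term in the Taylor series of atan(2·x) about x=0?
Expand to order 3: atan(2·x) = -8·x^3/3 + 2·x + O(x^4).
The coefficient of x^3 is -8/3.

Final answer: -8/3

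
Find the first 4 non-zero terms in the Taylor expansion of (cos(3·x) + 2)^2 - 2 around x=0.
-729·x^6/20 + 81·x^4/2 - 27·x^2 + 7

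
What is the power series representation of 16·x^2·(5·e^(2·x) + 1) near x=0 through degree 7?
64·x^7/3 + 160·x^6/3 + 320·x^5/3 + 160·x^4 + 160·x^3 + 96·x^2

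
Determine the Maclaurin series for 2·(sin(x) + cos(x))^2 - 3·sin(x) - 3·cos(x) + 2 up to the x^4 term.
-x^4/8 - 13·x^3/6 + 3·x^2/2 + x + 1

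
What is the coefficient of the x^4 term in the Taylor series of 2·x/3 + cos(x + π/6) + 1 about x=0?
Expand to order 4: 2·x/3 + cos(x + π/6) + 1 = √(3)·x^4/48 + x^3/12 - √(3)·x^2/4 + x/6 + √(3)/2 + 1 + O(x^5).
The coefficient of x^4 is √(3)/48.

Final answer: √(3)/48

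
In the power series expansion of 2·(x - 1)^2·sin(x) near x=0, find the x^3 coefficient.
Expand to order 3: 2·(x - 1)^2·sin(x) = 5·x^3/3 - 4·x^2 + 2·x + O(x^4).
The coefficient of x^3 is 5/3.

Final answer: 5/3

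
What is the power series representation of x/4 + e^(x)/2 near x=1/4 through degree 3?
1/16 + e^(1/4)/2 + (1/4 + e^(1/4)/2)·(x - 1/4) + e^(1/4)·(x - 1/4)^2/4 + e^(1/4)·(x - 1/4)^3/12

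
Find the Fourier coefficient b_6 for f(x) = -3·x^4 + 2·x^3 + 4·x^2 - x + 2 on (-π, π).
b_6 = (1/π) ∫_{-π}^{π} f(x)·sin(6x) dx.
Evaluate the integral (use parity and integration by parts as needed): b_6 = 4/9 - 2·π^2/3.

Final answer: 4/9 - 2·π^2/3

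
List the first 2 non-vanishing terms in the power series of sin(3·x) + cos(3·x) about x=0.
3·x + 1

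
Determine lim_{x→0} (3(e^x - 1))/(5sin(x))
Both numerator and denominator → 0 as x → 0; this is a 0/0 indeterminate form.
Expand each to leading order near x = 0: numerator ~ 3·x, denominator ~ 5·x.
The limit of the ratio is 3/5.

Final answer: 3/5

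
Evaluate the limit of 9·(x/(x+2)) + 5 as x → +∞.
Evaluate the dominant behaviour as x → +∞; each term tends to a finite value or vanishes.
Limit = 14.

Final answer: 14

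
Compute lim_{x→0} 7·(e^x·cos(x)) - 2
Direct substitution at x = 0 gives 5.

Final answer: 5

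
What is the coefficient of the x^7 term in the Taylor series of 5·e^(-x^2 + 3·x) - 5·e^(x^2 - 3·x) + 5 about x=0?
Expand to order 7: 5·e^(-x^2 + 3·x) - 5·e^(x^2 - 3·x) + 5 = 1503·x^7/56 - 425·x^6/12 + 141·x^5/4 - 45·x^4 + 45·x^3 - 10·x^2 + 30·x + 5 + O(x^8).
The coefficient of x^7 is 1503/56.

Final answer: 1503/56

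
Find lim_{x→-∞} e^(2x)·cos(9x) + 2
Evaluate the dominant behaviour as x → -∞; each term tends to a finite value or vanishes.
Limit = 2.

Final answer: 2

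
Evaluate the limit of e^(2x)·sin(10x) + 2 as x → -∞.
Evaluate the dominant behaviour as x → -∞; each term tends to a finite value or vanishes.
Limit = 2.

Final answer: 2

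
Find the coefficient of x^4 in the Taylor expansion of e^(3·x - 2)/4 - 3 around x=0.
Expand to order 4: e^(3·x - 2)/4 - 3 = 27·x^4·e^(-2)/32 + 9·x^3·e^(-2)/8 + 9·x^2·e^(-2)/8 + 3·x·e^(-2)/4 - 3 + e^(-2)/4 + O(x^5).
The coefficient of x^4 is 27·e^(-2)/32.

Final answer: 27·e^(-2)/32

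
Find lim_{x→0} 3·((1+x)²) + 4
Direct substitution at x = 0 gives 7.

Final answer: 7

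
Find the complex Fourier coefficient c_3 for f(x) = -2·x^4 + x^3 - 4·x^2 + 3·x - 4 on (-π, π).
Compute the real Fourier coefficients first: a_3 = 16/27 + 16·π^2/9, b_3 = 14/9 + 2·π^2/3.
Then c_3 = (a_3 − i·b_3)/2 = 8/27 + 8·π^2/9 - i·π^2/3 - 7·i/9.

Final answer: 8/27 + 8·π^2/9 - i·π^2/3 - 7·i/9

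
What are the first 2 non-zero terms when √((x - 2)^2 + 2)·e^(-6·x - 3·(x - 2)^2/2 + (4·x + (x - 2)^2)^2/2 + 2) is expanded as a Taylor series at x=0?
-√(6)·x·e^(4)/3 + √(6)·e^(4)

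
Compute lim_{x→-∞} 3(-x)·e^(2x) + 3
The product is a 0·∞ indeterminate form at x → -∞.
Rewrite the product as 3(-x) / e^(-2x) (an ∞/∞ form) and apply L'Hôpital, or use the standard hierarchy e^(2|x|) ≫ |(-x)| as x → -∞.
The indeterminate product → 0, so the limit = 3.

Final answer: 3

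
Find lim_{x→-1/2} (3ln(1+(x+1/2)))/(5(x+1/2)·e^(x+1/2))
Both numerator and denominator → 0 as x → -1/2; this is a 0/0 indeterminate form.
Expand each to leading order near x = -1/2: numerator ~ 3·(x + 1/2), denominator ~ 5·(x + 1/2).
The limit of the ratio is 3/5.

Final answer: 3/5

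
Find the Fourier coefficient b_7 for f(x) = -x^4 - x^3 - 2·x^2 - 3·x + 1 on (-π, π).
b_7 = (1/π) ∫_{-π}^{π} f(x)·sin(7x) dx.
Evaluate the integral (use parity and integration by parts as needed): b_7 = -2·π^2/7 - 282/343.

Final answer: -2·π^2/7 - 282/343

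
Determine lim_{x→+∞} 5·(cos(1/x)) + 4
Evaluate the dominant behaviour as x → +∞; each term tends to a finite value or vanishes.
Limit = 9.

Final answer: 9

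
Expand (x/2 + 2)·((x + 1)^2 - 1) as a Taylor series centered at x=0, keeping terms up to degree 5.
x^3/2 + 3·x^2 + 4·x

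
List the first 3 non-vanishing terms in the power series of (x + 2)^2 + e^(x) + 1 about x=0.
3·x^2/2 + 5·x + 6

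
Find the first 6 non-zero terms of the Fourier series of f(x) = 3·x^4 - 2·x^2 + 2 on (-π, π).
(152 - 24·π^2)·cos(x) + (-11 + 6·π^2)·cos(2·x) + (8/3 - 8·π^2/3)·cos(3·x) + (-17/16 + 3·π^2/2)·cos(4·x) + (344/625 - 24·π^2/25)·cos(5·x) - 2·π^2/3 + 2 + 3·π^4/5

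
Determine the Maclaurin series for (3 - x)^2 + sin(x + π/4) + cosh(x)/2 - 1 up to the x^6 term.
x^6·(1/1440 - √(2)/1440) + √(2)·x^5/240 + x^4·(1/48 + √(2)/48) - √(2)·x^3/12 + x^2·(5/4 - √(2)/4) + x·(-6 + √(2)/2) + √(2)/2 + 17/2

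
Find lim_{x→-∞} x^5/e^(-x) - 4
The quotient is an ∞/∞ indeterminate form as x → -∞.
Compare growth rates of the dominant terms (exponentials ≫ polynomials ≫ logarithms), or apply L'Hôpital's rule; the quotient → 0.
Adding the constant: 0 - 4 = -4. Limit = -4.

Final answer: -4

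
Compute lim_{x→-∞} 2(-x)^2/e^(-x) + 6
The quotient is an ∞/∞ indeterminate form as x → -∞.
Compare growth rates of the dominant terms (exponentials ≫ polynomials ≫ logarithms), or apply L'Hôpital's rule; the quotient → 0.
Adding the constant: 0 + 6 = 6. Limit = 6.

Final answer: 6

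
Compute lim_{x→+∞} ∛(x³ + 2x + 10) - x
This is an ∞ − ∞ indeterminate form.
Multiply by (A² + AB + B²)/(A² + AB + B²) where A = ∛(x³+2x + 10), B = x to use A³ − B³ = (A−B)(A²+AB+B²); the x³ terms cancel, leaving (2x + 10)/(A²+AB+B²) with denominator ~ 3x², so the limit is 0.
Limit = 0.

Final answer: 0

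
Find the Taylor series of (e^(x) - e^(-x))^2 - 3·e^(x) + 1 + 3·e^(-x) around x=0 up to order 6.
8·x^6/45 - x^5/20 + 4·x^4/3 - x^3 + 4·x^2 - 6·x + 1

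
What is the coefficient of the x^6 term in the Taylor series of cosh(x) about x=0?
Expand to order 6: cosh(x) = x^6/720 + x^4/24 + x^2/2 + 1 + O(x^7).
The coefficient of x^6 is 1/720.

Final answer: 1/720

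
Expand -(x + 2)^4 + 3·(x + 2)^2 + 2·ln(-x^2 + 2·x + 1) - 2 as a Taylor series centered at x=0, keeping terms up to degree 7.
956·x^7/7 - 66·x^6 + 164·x^5/5 - 18·x^4 + 4·x^3/3 - 27·x^2 - 16·x - 6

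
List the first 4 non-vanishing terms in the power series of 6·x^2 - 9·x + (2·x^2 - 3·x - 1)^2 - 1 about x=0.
4·x^4 - 12·x^3 + 11·x^2 - 3·x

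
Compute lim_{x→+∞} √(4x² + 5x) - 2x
As x → +∞: multiply by the conjugate to get (5x)/(√(4x²+5x)+2x); the denominator ~ 4x, so the limit is 5/4.
Limit = 5/4.

Final answer: 5/4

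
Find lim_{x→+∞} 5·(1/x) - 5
Evaluate the dominant behaviour as x → +∞; each term tends to a finite value or vanishes.
Limit = -5.

Final answer: -5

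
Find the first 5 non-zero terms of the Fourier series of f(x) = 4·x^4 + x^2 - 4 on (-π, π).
(188 - 32·π^2)·cos(x) + (-11 + 8·π^2)·cos(2·x) + (52/27 - 32·π^2/9)·cos(3·x) + (-1/2 + 2·π^2)·cos(4·x) - 4 + π^2/3 + 4·π^4/5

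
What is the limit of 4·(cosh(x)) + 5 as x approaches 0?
Direct substitution at x = 0 gives 9.

Final answer: 9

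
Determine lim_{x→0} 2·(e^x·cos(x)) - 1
Direct substitution at x = 0 gives 1.

Final answer: 1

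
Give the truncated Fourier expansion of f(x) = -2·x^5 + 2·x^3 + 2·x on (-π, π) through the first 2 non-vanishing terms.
(-500 - 4·π^4 + 84·π^2)·sin(x) + (-12·π^2 + 16 + 2·π^4)·sin(2·x)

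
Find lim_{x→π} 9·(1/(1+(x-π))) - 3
Direct substitution at x = π gives 6.

Final answer: 6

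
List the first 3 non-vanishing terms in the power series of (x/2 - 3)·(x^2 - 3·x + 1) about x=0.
-9·x^2/2 + 19·x/2 - 3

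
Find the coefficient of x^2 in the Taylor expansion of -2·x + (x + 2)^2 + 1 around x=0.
Expand to order 2: -2·x + (x + 2)^2 + 1 = x^2 + 2·x + 5 + O(x^3).
The coefficient of x^2 is 1.

Final answer: 1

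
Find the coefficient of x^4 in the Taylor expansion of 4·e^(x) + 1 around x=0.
Expand to order 4: 4·e^(x) + 1 = x^4/6 + 2·x^3/3 + 2·x^2 + 4·x + 5 + O(x^5).
The coefficient of x^4 is 1/6.

Final answer: 1/6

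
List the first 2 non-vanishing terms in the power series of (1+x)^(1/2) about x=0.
x/2 + 1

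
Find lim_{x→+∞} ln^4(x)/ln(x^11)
This is an ∞/∞ indeterminate form as x → +∞.
Write ln(x^11) = 11·ln(x), reducing the quotient to ln^3(x)/11 → ∞.
Limit = ∞.

Final answer: ∞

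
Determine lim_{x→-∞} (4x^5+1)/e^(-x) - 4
The quotient is an ∞/∞ indeterminate form as x → -∞.
Compare growth rates of the dominant terms (exponentials ≫ polynomials ≫ logarithms), or apply L'Hôpital's rule; the quotient → 0.
Adding the constant: 0 - 4 = -4. Limit = -4.

Final answer: -4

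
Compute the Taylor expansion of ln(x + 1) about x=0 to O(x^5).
-x^4/4 + x^3/3 - x^2/2 + x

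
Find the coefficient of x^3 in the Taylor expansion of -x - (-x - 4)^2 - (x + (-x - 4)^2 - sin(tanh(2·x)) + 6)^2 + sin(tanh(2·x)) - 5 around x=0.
Expand to order 3: -x - (-x - 4)^2 - (x + (-x - 4)^2 - sin(tanh(2·x)) + 6)^2 + sin(tanh(2·x)) - 5 = -194·x^3 - 94·x^2 - 315·x - 505 + O(x^4).
The coefficient of x^3 is -194.

Final answer: -194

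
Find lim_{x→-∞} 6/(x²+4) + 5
Evaluate the dominant behaviour as x → -∞; each term tends to a finite value or vanishes.
Limit = 5.

Final answer: 5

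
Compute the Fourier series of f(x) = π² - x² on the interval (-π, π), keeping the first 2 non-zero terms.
4·cos(x) + 2·π^2/3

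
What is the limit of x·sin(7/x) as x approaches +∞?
As x → +∞: let u = 7/x → 0⁺; then x·sin(7/x) = 7·sin(u)/u → 7·1 = 7.
Limit = 7.

Final answer: 7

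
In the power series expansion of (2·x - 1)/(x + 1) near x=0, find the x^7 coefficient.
Expand to order 7: (2·x - 1)/(x + 1) = 3·x^7 - 3·x^6 + 3·x^5 - 3·x^4 + 3·x^3 - 3·x^2 + 3·x - 1 + O(x^8).
The coefficient of x^7 is 3.

Final answer: 3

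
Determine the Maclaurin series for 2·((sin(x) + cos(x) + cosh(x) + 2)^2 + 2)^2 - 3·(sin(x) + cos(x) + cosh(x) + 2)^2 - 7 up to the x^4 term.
-53·x^4/3 - 60·x^3 + 197·x^2 + 552·x + 593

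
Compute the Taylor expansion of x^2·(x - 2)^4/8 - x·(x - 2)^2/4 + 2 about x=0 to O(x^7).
x^6/8 - x^5 + 3·x^4 - 17·x^3/4 + 3·x^2 - x + 2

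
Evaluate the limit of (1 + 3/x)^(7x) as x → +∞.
As x → +∞: write (1 + 3/x)^(7x) = ((1 + 3/x)^x)^7 → (e^3)^7 = e^21.
Limit = e^(21).

Final answer: e^(21)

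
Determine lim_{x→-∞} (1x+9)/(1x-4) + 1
Evaluate the dominant behaviour as x → -∞; each term tends to a finite value or vanishes.
Limit = 2.

Final answer: 2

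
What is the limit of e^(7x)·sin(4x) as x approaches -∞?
Evaluate the dominant behaviour as x → -∞; each term tends to a finite value or vanishes.
Limit = 0.

Final answer: 0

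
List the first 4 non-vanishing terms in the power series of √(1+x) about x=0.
x^3/16 - x^2/8 + x/2 + 1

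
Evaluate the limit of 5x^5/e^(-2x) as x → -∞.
This is an ∞/∞ indeterminate form as x → -∞.
Compare growth rates of the dominant terms (exponentials ≫ polynomials ≫ logarithms), or apply L'Hôpital's rule; the quotient → 0.
Limit = 0.

Final answer: 0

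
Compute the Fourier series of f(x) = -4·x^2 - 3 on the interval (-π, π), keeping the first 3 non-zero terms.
16·cos(x) - 4·cos(2·x) - 4·π^2/3 - 3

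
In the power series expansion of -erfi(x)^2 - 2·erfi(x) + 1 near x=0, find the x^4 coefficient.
Expand to order 4: -erfi(x)^2 - 2·erfi(x) + 1 = -8·x^4/(3·π) - 4·x^3/(3·√(π)) - 4·x^2/π - 4·x/√(π) + 1 + O(x^5).
The coefficient of x^4 is -8/(3·π).

Final answer: -8/(3·π)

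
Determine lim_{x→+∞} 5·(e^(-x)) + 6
Evaluate the dominant behaviour as x → +∞; each term tends to a finite value or vanishes.
Limit = 6.

Final answer: 6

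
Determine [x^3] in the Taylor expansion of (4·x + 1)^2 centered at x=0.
Expand to order 3: (4·x + 1)^2 = 16·x^2 + 8·x + 1 + O(x^4).
The coefficient of x^3 is 0.

Final answer: 0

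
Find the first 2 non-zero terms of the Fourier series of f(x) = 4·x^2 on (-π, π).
-16·cos(x) + 4·π^2/3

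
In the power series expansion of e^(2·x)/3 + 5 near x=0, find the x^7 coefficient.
Expand to order 7: e^(2·x)/3 + 5 = 8·x^7/945 + 4·x^6/135 + 4·x^5/45 + 2·x^4/9 + 4·x^3/9 + 2·x^2/3 + 2·x/3 + 16/3 + O(x^8).
The coefficient of x^7 is 8/945.

Final answer: 8/945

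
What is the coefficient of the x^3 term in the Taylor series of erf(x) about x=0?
Expand to order 3: erf(x) = -2·x^3/(3·√(π)) + 2·x/√(π) + O(x^4).
The coefficient of x^3 is -2/(3·√(π)).

Final answer: -2/(3·√(π))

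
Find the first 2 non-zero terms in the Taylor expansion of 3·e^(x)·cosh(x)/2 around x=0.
3·x/2 + 3/2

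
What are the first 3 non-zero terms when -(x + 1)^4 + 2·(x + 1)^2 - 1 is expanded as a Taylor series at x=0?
-x^4 - 4·x^3 - 4·x^2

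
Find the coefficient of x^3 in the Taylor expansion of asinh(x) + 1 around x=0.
Expand to order 3: asinh(x) + 1 = -x^3/6 + x + 1 + O(x^4).
The coefficient of x^3 is -1/6.

Final answer: -1/6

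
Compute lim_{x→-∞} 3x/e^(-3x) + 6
The quotient is an ∞/∞ indeterminate form as x → -∞.
Compare growth rates of the dominant terms (exponentials ≫ polynomials ≫ logarithms), or apply L'Hôpital's rule; the quotient → 0.
Adding the constant: 0 + 6 = 6. Limit = 6.

Final answer: 6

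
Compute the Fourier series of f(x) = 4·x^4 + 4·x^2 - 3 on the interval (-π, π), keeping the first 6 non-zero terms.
(176 - 32·π^2)·cos(x) + (-8 + 8·π^2)·cos(2·x) + (16/27 - 32·π^2/9)·cos(3·x) + (1/4 + 2·π^2)·cos(4·x) + (-32·π^2/25 - 208/625)·cos(5·x) - 3 + 4·π^2/3 + 4·π^4/5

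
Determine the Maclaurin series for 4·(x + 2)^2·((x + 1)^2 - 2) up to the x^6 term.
4·x^4 + 24·x^3 + 44·x^2 + 16·x - 16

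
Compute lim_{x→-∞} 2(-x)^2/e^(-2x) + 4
The quotient is an ∞/∞ indeterminate form as x → -∞.
Compare growth rates of the dominant terms (exponentials ≫ polynomials ≫ logarithms), or apply L'Hôpital's rule; the quotient → 0.
Adding the constant: 0 + 4 = 4. Limit = 4.

Final answer: 4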